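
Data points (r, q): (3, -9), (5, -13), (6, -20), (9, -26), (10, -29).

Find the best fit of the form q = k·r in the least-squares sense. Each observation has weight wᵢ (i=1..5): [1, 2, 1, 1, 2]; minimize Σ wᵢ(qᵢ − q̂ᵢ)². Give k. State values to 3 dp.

k = -2.902

Normal-equation sums: Σwᵢ·r·r = 376.
For MᵀWq: Σwᵢ·r·q = -1091.
Normal equations: [[376]]·[k]ᵀ = [-1091]ᵀ.
k = (-1091)/376 = -2.9016.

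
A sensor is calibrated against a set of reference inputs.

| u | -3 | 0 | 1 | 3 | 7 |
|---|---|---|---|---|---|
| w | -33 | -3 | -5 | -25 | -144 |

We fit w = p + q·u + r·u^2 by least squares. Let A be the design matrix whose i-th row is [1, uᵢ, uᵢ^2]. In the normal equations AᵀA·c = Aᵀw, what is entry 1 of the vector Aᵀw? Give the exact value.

Entry 1 ↔ basis 1, so (Aᵀw)_{1} = Σᵢ wᵢ = (1)·(-33) + (1)·(-3) + (1)·(-5) + (1)·(-25) + (1)·(-144) = -210.

-210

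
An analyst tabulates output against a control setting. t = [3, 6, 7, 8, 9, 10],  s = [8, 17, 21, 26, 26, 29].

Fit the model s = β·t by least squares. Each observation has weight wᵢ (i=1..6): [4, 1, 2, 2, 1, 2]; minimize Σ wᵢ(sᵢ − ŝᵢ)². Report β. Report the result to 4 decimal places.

β = 2.9741

Setting ∂/∂β … = 0 gives: 579·β = 1722.
β = 1722/579 = 2.97409.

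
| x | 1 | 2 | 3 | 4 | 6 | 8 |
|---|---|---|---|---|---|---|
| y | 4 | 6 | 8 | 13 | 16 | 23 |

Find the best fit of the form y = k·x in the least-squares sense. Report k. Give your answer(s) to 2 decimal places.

k = 2.86

The normal equations are: 130·k = 372.
Hence k = 372 / 130 ≈ 2.86154.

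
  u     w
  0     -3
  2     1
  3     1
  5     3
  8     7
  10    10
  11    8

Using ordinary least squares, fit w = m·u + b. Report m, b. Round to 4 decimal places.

Setting ∂/∂m … = 0 gives: 323·m + 39·b = 264;  39·m + 7·b = 27.
(Σu·u = 323, Σu = 39, Σ1 = 7, Σu·w = 264, Σw = 27.)
Eliminating b: 7·(row 1) − 39·(row 2) gives 740·m = 7·264 − 39·27 = 795, so m = 159/148.
Then b = (27 − 39·(159/148))/7 = -315/148.

m = 1.0743, b = -2.1284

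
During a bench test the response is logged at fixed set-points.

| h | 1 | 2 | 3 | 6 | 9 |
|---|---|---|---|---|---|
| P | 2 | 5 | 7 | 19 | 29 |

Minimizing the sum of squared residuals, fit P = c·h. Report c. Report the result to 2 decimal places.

c = 3.11

Sums needed: Σh·h = 131.
For MᵀP: Σh·P = 408.
Normal equations: [[131]]·[c]ᵀ = [408]ᵀ.
Hence c = 408 / 131 ≈ 3.1145.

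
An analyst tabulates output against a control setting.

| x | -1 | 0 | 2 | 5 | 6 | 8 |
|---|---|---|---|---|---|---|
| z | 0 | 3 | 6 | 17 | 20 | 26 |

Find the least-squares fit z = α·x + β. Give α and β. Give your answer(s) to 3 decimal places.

Entries of MᵀM: Σx·x = 130, Σx = 20, Σ1 = 6.
For Mᵀz: Σx·z = 425, Σz = 72.
MᵀM·[α, β]ᵀ = Mᵀz becomes [[130, 20]; [20, 6]]·[α, β]ᵀ = [425, 72]ᵀ.
det = 130·6 − 20² = 380.
α = (425·6 − 20·72)/380 = 111/38; β = (130·72 − 20·425)/380 = 43/19.

α = 2.921, β = 2.263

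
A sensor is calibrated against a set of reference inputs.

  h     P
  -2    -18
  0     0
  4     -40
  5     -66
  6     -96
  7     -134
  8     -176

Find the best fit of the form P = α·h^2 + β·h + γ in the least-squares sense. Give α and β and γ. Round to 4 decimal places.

Normal-equation sums: Σh^2·h^2 = 8690, Σh^2·h = 1252, Σh^2 = 194, Σh·h = 194, Σh = 28, Σ1 = 7.
Right-hand side: Σh^2·P = -23648, Σh·P = -3376, ΣP = -530.
Normal equations: [[8690, 1252, 194]; [1252, 194, 28]; [194, 28, 7]]·[α, β, γ]ᵀ = [-23648, -3376, -530]ᵀ.
Solving the 3×3 system (Gaussian elimination) gives α = -79810/26323, β = 60096/26323, γ = -21534/26323.

α = -3.0319, β = 2.2830, γ = -0.8181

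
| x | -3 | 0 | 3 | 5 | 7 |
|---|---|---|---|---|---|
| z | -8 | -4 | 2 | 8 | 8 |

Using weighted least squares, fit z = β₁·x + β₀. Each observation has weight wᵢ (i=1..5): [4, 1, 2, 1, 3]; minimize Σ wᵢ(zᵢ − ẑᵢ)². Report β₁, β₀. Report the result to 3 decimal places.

Setting ∂/∂β₁ … = 0 gives: 226·β₁ + 20·β₀ = 316;  20·β₁ + 11·β₀ = 0.
Eliminating β₀: 11·(row 1) − 20·(row 2) gives 2086·β₁ = 11·316 − 20·0 = 3476, so β₁ = 1738/1043.
Then β₀ = (0 − 20·(1738/1043))/11 = -3160/1043.

β₁ = 1.666, β₀ = -3.030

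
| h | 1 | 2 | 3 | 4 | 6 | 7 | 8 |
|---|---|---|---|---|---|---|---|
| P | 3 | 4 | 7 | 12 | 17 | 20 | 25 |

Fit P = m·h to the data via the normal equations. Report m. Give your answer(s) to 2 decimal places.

m = 2.92

From the data, Σh·h = 179.
Moment sums: Σh·P = 522.
Hence m = 522 / 179 ≈ 2.9162.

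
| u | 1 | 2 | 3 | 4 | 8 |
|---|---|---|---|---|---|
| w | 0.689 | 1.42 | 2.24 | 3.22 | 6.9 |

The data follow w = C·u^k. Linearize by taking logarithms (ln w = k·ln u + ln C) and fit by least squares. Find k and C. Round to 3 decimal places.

k = 1.115, C = 0.674

Taking logs, ln w = k·ln u + ln C, so regress ln w on ln u.
Sums: Σln u = 5.2575, Σ(ln u)² = 7.9333, Σln w = 3.8855, Σln u·ln w = 6.7667.
Normal system: [[7.9333, 5.2575]; [5.2575, 5]]·[k, ln C]ᵀ = [6.7667, 3.8855]ᵀ.
Δ = 7.9333·5 − (5.2575)² = 12.0252; k = (6.7667·5 − 5.2575·3.8855)/12.0252 = 1.11476, ln C = (7.9333·3.8855 − 5.2575·6.7667)/12.0252 = -0.39506, so C = exp(-0.39506) = 0.67364.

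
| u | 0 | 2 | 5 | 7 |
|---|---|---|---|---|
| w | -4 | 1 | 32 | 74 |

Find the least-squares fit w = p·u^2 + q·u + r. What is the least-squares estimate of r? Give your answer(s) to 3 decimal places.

r = -3.560

Setting ∂/∂p … = 0 gives: 3042·p + 476·q + 78·r = 4430;  476·p + 78·q + 14·r = 680;  78·p + 14·q + 4·r = 103.
Inverting the 3×3 Gram matrix, [p, q, r]ᵀ = [37/20, -1121/580, -413/116]ᵀ.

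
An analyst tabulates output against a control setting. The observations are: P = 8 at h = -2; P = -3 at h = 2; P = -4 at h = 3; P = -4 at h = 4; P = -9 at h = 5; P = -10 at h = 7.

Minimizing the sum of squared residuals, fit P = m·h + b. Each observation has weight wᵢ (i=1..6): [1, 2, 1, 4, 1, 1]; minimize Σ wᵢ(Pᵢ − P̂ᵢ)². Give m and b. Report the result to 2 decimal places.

m = -1.93, b = 2.68

From the data, Σwᵢ·h·h = 159, Σwᵢ·h = 33, Σwᵢ·1 = 10.
Moment sums: Σwᵢ·h·P = -219, Σwᵢ·P = -37.
Eliminating b: 10·(row 1) − 33·(row 2) gives 501·m = 10·(-219) − 33·(-37) = -969, so m = -323/167.
Then b = ((-37) − 33·(-323/167))/10 = 448/167.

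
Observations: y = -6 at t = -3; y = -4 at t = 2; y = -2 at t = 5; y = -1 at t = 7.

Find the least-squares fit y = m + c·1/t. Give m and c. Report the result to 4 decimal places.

From the data, Σ1 = 4, Σ1/t = 107/210, Σ1/t·1/t = 18589/44100.
For Aᵀy: Σy = -13, Σ1/t·y = -19/35.
So AᵀA·[m, c]ᵀ = Aᵀy: [[4, 107/210]; [107/210, 18589/44100]]·[m, c]ᵀ = [-13, -19/35]ᵀ.
det = 4·(18589/44100) − (107/210)² = 20969/14700.
m = ((-13)·(18589/44100) − (107/210)·(-19/35))/(20969/14700) = -229459/62907; c = (4·(-19/35) − (107/210)·(-13))/(20969/14700) = 65450/20969.

m = -3.6476, c = 3.1213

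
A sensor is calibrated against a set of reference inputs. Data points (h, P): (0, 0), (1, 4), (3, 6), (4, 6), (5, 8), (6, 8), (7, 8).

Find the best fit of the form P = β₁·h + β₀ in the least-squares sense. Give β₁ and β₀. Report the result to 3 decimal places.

β₁ = 1.051, β₀ = 1.812

Normal-equation sums: Σh·h = 136, Σh = 26, Σ1 = 7.
For MᵀP: Σh·P = 190, ΣP = 40.
Eliminating β₀: 7·(row 1) − 26·(row 2) gives 276·β₁ = 7·190 − 26·40 = 290, so β₁ = 145/138.
Then β₀ = (40 − 26·(145/138))/7 = 125/69.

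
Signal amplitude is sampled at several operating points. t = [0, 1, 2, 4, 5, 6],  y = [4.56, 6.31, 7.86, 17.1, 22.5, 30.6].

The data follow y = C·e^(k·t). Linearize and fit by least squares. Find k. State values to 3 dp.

k = 0.323

Taking logs, ln y = k·t + ln C, so regress ln y on t.
AᵀA = [[82.0000, 18.0000]; [18.0000, 6]], rhs = [53.4156, 14.7948]ᵀ  (here Σt = 18.0000, Σ(t)² = 82.0000, Σln y = 14.7948, Σt·ln y = 53.4156).
Δ = 82.0000·6 − (18.0000)² = 168.0000; k = (53.4156·6 − 18.0000·14.7948)/168.0000 = 0.32254, ln C = (82.0000·14.7948 − 18.0000·53.4156)/168.0000 = 1.49819.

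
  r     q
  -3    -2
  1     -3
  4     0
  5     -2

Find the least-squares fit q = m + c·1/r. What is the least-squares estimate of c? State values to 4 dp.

c = -0.8639

From the data, Σ1 = 4, Σ1/r = 67/60, Σ1/r·1/r = 4369/3600.
For Xᵀq: Σq = -7, Σ1/r·q = -41/15.
Normal equations: [[4, 67/60]; [67/60, 4369/3600]]·[m, c]ᵀ = [-7, -41/15]ᵀ.
det = 4·(4369/3600) − (67/60)² = 1443/400.
m = ((-7)·(4369/3600) − (67/60)·(-41/15))/(1443/400) = -19595/12987; c = (4·(-41/15) − (67/60)·(-7))/(1443/400) = -3740/4329.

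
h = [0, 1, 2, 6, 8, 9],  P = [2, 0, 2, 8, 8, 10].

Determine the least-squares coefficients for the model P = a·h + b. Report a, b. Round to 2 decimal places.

a = 1.04, b = 0.51

The normal equations are: 186·a + 26·b = 206;  26·a + 6·b = 30.
(Σh·h = 186, Σh = 26, Σ1 = 6, Σh·P = 206, ΣP = 30.)
Determinant 186·6 − 26² = 440.
a = (206·6 − 26·30)/440 = 57/55; b = (186·30 − 26·206)/440 = 28/55.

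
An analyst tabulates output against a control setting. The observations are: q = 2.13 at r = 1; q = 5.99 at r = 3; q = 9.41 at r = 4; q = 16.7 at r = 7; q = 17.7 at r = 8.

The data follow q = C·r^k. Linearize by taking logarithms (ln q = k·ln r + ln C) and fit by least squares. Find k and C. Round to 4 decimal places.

k = 1.0449, C = 2.0852

Let Y = ln q. Fitting Y = k·ln r + ln C by least squares:
Σln r = 6.5103, Σ(ln r)² = 11.2394, Σln q = 10.4770, Σln r·ln q = 16.5283.
Equations: 11.2394·k + 6.5103·ln C = 16.5283;  6.5103·k + 5·ln C = 10.4770.
Slope k = (n·Σln r·ln q − Σln r·Σln q)/(n·Σ(ln r)² − (Σln r)²) = (5·16.5283 − 6.5103·10.4770)/13.8136 = 1.04491; ln C = (Σln q − k·Σln r)/n = 0.73487, so C = exp(0.73487) = 2.08521.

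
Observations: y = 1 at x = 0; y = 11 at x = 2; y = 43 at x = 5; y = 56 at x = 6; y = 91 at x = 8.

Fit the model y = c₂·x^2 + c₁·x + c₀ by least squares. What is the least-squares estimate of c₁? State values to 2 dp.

c₁ = 3.31

The normal equations are: 6033·c₂ + 861·c₁ + 129·c₀ = 8959;  861·c₂ + 129·c₁ + 21·c₀ = 1301;  129·c₂ + 21·c₁ + 5·c₀ = 202.
(Σx^2·x^2 = 6033, Σx^2·x = 861, Σx^2 = 129, Σx·x = 129, Σx = 21, Σ1 = 5, Σx^2·y = 8959, Σx·y = 1301, Σy = 202.)
Inverting the 3×3 Gram matrix, [c₂, c₁, c₀]ᵀ = [195/196, 139/42, 163/196]ᵀ.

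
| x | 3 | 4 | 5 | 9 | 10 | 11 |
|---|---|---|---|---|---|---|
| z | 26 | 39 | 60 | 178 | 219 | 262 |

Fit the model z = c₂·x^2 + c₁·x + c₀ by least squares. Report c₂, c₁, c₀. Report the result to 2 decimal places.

Normal-equation sums: Σx^2·x^2 = 32164, Σx^2·x = 3276, Σx^2 = 352, Σx·x = 352, Σx = 42, Σ1 = 6.
Right-hand side: Σx^2·z = 70378, Σx·z = 7208, Σz = 784.
MᵀM·[c₂, c₁, c₀]ᵀ = Mᵀz becomes [[32164, 3276, 352]; [3276, 352, 42]; [352, 42, 6]]·[c₂, c₁, c₀]ᵀ = [70378, 7208, 784]ᵀ.
Solving the 3×3 system (Gaussian elimination) gives c₂ = 455/218, c₁ = 1375/3161, c₀ = 16359/3161.

c₂ = 2.09, c₁ = 0.43, c₀ = 5.18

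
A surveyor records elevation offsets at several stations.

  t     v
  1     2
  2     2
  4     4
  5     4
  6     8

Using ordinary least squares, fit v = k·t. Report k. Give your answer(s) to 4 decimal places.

Compute the Gram sums: Σt·t = 82.
Right-hand side: Σt·v = 90.
Hence k = 90 / 82 ≈ 1.09756.

k = 1.0976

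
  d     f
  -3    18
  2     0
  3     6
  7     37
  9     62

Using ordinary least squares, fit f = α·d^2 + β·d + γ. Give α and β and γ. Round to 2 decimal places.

The normal equations are: 9140·α + 1080·β + 152·γ = 7051;  1080·α + 152·β + 18·γ = 781;  152·α + 18·β + 5·γ = 123.
(Σd^2·d^2 = 9140, Σd^2·d = 1080, Σd^2 = 152, Σd·d = 152, Σd = 18, Σ1 = 5, Σd^2·f = 7051, Σd·f = 781, Σf = 123.)
Inverting the 3×3 Gram matrix, [α, β, γ]ᵀ = [135745/137748, -98389/45916, 162277/68874]ᵀ.

α = 0.99, β = -2.14, γ = 2.36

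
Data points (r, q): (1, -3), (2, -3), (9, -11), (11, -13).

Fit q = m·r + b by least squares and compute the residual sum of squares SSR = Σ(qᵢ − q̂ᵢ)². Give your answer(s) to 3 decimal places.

Sums needed: Σr·r = 207, Σr = 23, Σ1 = 4.
For Xᵀq: Σr·q = -251, Σq = -30.
So XᵀX·[m, b]ᵀ = Xᵀq: [[207, 23]; [23, 4]]·[m, b]ᵀ = [-251, -30]ᵀ.
Δ = 207·4 − 23² = 299.
m = ((-251)·4 − 23·(-30))/299 = -314/299; b = (207·(-30) − 23·(-251))/299 = -19/13.
Residuals: -146/299, 168/299, -2/23, 4/299; SSR = 168/299.

SSR = 0.562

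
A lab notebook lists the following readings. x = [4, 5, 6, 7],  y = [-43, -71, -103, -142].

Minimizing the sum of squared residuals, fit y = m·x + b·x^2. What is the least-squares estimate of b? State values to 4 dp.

b = -3.1333

From the data, Σx·x = 126, Σx·x^2 = 748, Σx^2·x^2 = 4578.
For Aᵀy: Σx·y = -2139, Σx^2·y = -13129.
Normal equations: [[126, 748]; [748, 4578]]·[m, b]ᵀ = [-2139, -13129]ᵀ.
Eliminating b: 4578·(row 1) − 748·(row 2) gives 17324·m = 4578·(-2139) − 748·(-13129) = 28150, so m = 14075/8662.
Then b = ((-13129) − 748·(14075/8662))/4578 = -27141/8662.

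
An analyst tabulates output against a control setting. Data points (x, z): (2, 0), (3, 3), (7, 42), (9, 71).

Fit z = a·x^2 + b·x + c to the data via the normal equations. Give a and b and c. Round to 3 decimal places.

a = 0.932, b = 0.026, c = -4.468

Entries of AᵀA: Σx^2·x^2 = 9059, Σx^2·x = 1107, Σx^2 = 143, Σx·x = 143, Σx = 21, Σ1 = 4.
For Aᵀz: Σx^2·z = 7836, Σx·z = 942, Σz = 116.
Solving the 3×3 system (Gaussian elimination) gives a = 4367/4684, b = 123/4684, c = -10465/2342.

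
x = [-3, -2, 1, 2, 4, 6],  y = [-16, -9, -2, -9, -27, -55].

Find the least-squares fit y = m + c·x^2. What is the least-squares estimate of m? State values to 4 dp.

The normal equations are: 6·m + 70·c = -118;  70·m + 1666·c = -2630.
Eliminating c: 1666·(row 1) − 70·(row 2) gives 5096·m = 1666·(-118) − 70·(-2630) = -12488, so m = -223/91.
Then c = ((-2630) − 70·(-223/91))/1666 = -940/637.

m = -2.4505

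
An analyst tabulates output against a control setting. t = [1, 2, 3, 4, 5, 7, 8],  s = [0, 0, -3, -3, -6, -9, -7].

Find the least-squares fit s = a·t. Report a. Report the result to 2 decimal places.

a = -1.01

Entries of AᵀA: Σt·t = 168.
Moment sums: Σt·s = -170.
Normal equations: [[168]]·[a]ᵀ = [-170]ᵀ.
Hence a = -170 / 168 ≈ -1.0119.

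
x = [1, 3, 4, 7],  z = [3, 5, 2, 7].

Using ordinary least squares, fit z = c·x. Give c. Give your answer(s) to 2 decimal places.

c = 1.00

MᵀM·[c]ᵀ = Mᵀz reads: 75·c = 75.
Hence c = 75 / 75 ≈ 1.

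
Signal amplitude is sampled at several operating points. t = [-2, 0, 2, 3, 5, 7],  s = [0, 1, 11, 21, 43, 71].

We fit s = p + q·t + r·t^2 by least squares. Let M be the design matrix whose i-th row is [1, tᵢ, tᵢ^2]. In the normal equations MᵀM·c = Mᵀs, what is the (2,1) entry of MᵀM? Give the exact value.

15

Row 2 ↔ basis t, column 1 ↔ basis 1, so (MᵀM)_{2,1} = Σᵢ t = (-2)·(1) + (0)·(1) + (2)·(1) + (3)·(1) + (5)·(1) + (7)·(1) = 15.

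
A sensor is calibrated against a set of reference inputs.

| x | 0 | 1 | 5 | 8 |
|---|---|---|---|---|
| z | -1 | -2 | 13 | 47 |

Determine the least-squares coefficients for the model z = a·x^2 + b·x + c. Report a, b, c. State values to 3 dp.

a = 1.061, b = -2.518, c = -0.812

Compute the Gram sums: Σx^2·x^2 = 4722, Σx^2·x = 638, Σx^2 = 90, Σx·x = 90, Σx = 14, Σ1 = 4.
Moment sums: Σx^2·z = 3331, Σx·z = 439, Σz = 57.
MᵀM·[a, b, c]ᵀ = Mᵀz becomes [[4722, 638, 90]; [638, 90, 14]; [90, 14, 4]]·[a, b, c]ᵀ = [3331, 439, 57]ᵀ.
Inverting the 3×3 Gram matrix, [a, b, c]ᵀ = [3315/3124, -7867/3124, -634/781]ᵀ.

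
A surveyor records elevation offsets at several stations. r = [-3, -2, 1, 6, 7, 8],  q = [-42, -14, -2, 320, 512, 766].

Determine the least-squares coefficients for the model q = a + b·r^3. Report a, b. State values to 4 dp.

a = -2.5739, b = 1.4999

Entries of XᵀX: Σ1 = 6, Σr^3 = 1037, Σr^3·r^3 = 427243.
And Σq = 1540, Σr^3·q = 638172.
So XᵀX·[a, b]ᵀ = Xᵀq: [[6, 1037]; [1037, 427243]]·[a, b]ᵀ = [1540, 638172]ᵀ.
Determinant 6·427243 − 1037² = 1488089.
a = (1540·427243 − 1037·638172)/1488089 = -3830144/1488089; b = (6·638172 − 1037·1540)/1488089 = 2232052/1488089.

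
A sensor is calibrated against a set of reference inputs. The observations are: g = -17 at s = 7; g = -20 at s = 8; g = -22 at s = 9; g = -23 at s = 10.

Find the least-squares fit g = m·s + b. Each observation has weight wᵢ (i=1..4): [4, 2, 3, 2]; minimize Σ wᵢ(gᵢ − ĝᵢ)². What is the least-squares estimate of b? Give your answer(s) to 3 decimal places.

b = -2.500

The normal system XᵀWX·[m, b]ᵀ = XᵀWg is [[767, 91]; [91, 11]]·[m, b]ᵀ = [-1850, -220]ᵀ.
Eliminating b: 11·(row 1) − 91·(row 2) gives 156·m = 11·(-1850) − 91·(-220) = -330, so m = -55/26.
Then b = ((-220) − 91·(-55/26))/11 = -5/2.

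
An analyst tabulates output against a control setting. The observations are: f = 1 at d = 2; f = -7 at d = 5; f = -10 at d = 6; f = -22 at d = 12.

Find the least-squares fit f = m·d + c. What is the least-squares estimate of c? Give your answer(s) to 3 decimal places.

c = 4.659

Forming XᵀX = [[209, 25]; [25, 4]] and Xᵀf = [-357, -38]ᵀ gives XᵀX·[m, c]ᵀ = Xᵀf.
Eliminating c: 4·(row 1) − 25·(row 2) gives 211·m = 4·(-357) − 25·(-38) = -478, so m = -478/211.
Then c = ((-38) − 25·(-478/211))/4 = 983/211.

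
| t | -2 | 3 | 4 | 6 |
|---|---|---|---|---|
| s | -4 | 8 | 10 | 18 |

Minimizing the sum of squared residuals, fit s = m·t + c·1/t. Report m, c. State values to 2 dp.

MᵀM·[m, c]ᵀ = Mᵀs reads: 65·m + 4·c = 180;  4·m + (65/144)·c = 61/6.
det = 65·(65/144) − 4² = 1921/144.
m = (180·(65/144) − 4·(61/6))/(1921/144) = 5844/1921; c = (65·(61/6) − 4·180)/(1921/144) = -8520/1921.

m = 3.04, c = -4.44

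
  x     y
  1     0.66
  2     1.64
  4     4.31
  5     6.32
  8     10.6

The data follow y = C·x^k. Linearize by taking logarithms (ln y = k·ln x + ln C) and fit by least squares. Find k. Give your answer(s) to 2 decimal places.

k = 1.36

With ln yᵢ as the transformed response and ln xᵢ as the regressor:
Σln x = 5.7683, Σ(ln x)² = 9.3166, Σln y = 5.7447, Σln x·ln y = 10.2448.
Equations: 9.3166·k + 5.7683·ln C = 10.2448;  5.7683·k + 5·ln C = 5.7447.
Solving (det = 13.3096): k = 1.35892, ln C = -0.41880.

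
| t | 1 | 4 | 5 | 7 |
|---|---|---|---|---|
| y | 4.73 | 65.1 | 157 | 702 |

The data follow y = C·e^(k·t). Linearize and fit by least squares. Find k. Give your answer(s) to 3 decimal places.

Taking logs, ln y = k·t + ln C, so regress ln y on t.
Σt = 17.0000, Σ(t)² = 91.0000, Σln y = 17.3400, Σt·ln y = 89.4164.
Equations: 91.0000·k + 17.0000·ln C = 89.4164;  17.0000·k + 4·ln C = 17.3400.
Slope k = (n·Σt·ln y − Σt·Σln y)/(n·Σ(t)² − (Σt)²) = (4·89.4164 − 17.0000·17.3400)/75.0000 = 0.83847; ln C = (Σln y − k·Σt)/n = 0.77152.

k = 0.838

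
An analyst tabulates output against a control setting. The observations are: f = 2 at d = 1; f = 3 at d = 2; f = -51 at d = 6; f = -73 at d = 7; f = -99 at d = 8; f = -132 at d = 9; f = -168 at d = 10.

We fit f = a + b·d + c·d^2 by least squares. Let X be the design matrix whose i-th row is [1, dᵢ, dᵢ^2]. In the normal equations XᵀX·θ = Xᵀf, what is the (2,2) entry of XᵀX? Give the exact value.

Row 2 ↔ basis d, column 2 ↔ basis d, so (XᵀX)_{2,2} = Σᵢ (d)·(d) = (1)·(1) + (2)·(2) + (6)·(6) + (7)·(7) + (8)·(8) + (9)·(9) + (10)·(10) = 335.

335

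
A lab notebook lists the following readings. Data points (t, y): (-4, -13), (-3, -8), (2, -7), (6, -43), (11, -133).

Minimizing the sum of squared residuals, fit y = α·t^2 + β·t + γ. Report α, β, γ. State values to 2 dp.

With design matrix X, XᵀX = [[16290, 1464, 186]; [1464, 186, 12]; [186, 12, 5]] and Xᵀy = [-17949, -1659, -204]ᵀ.
Row-reducing yields α = -24369/24310, β = -23093/24310, γ = -1359/1105.

α = -1.00, β = -0.95, γ = -1.23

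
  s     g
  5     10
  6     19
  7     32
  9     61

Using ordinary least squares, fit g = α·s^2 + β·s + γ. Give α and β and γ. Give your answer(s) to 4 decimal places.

α = 0.9773, β = -0.8500, γ = -10.4273

The normal system XᵀX·[α, β, γ]ᵀ = Xᵀg is [[10883, 1413, 191]; [1413, 191, 27]; [191, 27, 4]]·[α, β, γ]ᵀ = [7443, 937, 122]ᵀ.
Row-reducing yields α = 43/44, β = -17/20, γ = -1147/110.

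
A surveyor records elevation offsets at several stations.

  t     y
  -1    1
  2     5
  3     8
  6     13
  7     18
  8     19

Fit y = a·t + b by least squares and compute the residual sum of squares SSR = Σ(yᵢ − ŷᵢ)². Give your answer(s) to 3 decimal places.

SSR = 6.963

Compute the Gram sums: Σt·t = 163, Σt = 25, Σ1 = 6.
Moment sums: Σt·y = 389, Σy = 64.
AᵀA·[a, b]ᵀ = Aᵀy becomes [[163, 25]; [25, 6]]·[a, b]ᵀ = [389, 64]ᵀ.
Determinant 163·6 − 25² = 353.
a = (389·6 − 25·64)/353 = 734/353; b = (163·64 − 25·389)/353 = 707/353.
Residuals: 380/353, -410/353, -85/353, -522/353, 509/353, 128/353; SSR = 2458/353.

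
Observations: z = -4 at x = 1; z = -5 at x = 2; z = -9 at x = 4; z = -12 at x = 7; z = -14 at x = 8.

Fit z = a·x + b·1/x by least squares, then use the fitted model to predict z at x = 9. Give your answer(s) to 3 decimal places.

ẑ = -15.935

Compute the Gram sums: Σx·x = 134, Σx·1/x = 5, Σ1/x·1/x = 4229/3136.
Right-hand side: Σx·z = -246, Σ1/x·z = -171/14.
Normal equations: [[134, 5]; [5, 4229/3136]]·[a, b]ᵀ = [-246, -171/14]ᵀ.
Δ = 134·(4229/3136) − 5² = 244143/1568.
a = ((-246)·(4229/3136) − 5·(-171/14))/(244143/1568) = -141469/81381; b = (134·(-171/14) − 5·(-246))/(244143/1568) = -212576/81381.
At x = 9: ẑ = (-141469/81381)·(9) + (-212576/81381)·(1/9) = -11671565/732429.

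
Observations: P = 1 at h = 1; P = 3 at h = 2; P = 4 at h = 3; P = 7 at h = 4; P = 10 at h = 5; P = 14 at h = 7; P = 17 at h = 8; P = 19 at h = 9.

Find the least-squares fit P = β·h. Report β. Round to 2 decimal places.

The normal equations are: 249·β = 502.
β = 502/249 = 2.01606.

β = 2.02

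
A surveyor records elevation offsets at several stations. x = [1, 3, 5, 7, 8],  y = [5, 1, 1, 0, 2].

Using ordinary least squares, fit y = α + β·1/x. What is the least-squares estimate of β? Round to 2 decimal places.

Setting ∂/∂α … = 0 gives: 5·α + (1513/840)·β = 9;  (1513/840)·α + (837649/705600)·β = 347/60.
Δ = 5·(837649/705600) − (1513/840)² = 474769/176400.
α = (9·(837649/705600) − (1513/840)·(347/60))/(474769/176400) = 188687/1899076; β = (5·(347/60) − (1513/840)·9)/(474769/176400) = 2241330/474769.

β = 4.72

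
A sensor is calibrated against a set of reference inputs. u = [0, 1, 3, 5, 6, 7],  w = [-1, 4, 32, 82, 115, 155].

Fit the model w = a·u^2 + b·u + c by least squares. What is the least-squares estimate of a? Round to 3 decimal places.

From the data, Σu^2·u^2 = 4404, Σu^2·u = 712, Σu^2 = 120, Σu·u = 120, Σu = 22, Σ1 = 6.
For Aᵀw: Σu^2·w = 14077, Σu·w = 2285, Σw = 387.
Normal equations: [[4404, 712, 120]; [712, 120, 22]; [120, 22, 6]]·[a, b, c]ᵀ = [14077, 2285, 387]ᵀ.
Row-reducing yields a = 4111/1452, b = 295/121, c = -773/726.

a = 2.831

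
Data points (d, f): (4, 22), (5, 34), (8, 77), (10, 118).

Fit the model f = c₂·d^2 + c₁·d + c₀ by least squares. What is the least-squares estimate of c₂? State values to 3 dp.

c₂ = 1.061

Forming XᵀX = [[14977, 1701, 205]; [1701, 205, 27]; [205, 27, 4]] and Xᵀf = [17930, 2054, 251]ᵀ gives XᵀX·[c₂, c₁, c₀]ᵀ = Xᵀf.
Inverting the 3×3 Gram matrix, [c₂, c₁, c₀]ᵀ = [751/708, 241/236, 529/354]ᵀ.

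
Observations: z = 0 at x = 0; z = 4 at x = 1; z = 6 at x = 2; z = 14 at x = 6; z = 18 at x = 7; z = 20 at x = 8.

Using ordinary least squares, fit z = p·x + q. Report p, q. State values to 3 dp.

p = 2.379, q = 0.816

From the data, Σx·x = 154, Σx = 24, Σ1 = 6.
Moment sums: Σx·z = 386, Σz = 62.
Normal equations: [[154, 24]; [24, 6]]·[p, q]ᵀ = [386, 62]ᵀ.
Eliminating q: 6·(row 1) − 24·(row 2) gives 348·p = 6·386 − 24·62 = 828, so p = 69/29.
Then q = (62 − 24·(69/29))/6 = 71/87.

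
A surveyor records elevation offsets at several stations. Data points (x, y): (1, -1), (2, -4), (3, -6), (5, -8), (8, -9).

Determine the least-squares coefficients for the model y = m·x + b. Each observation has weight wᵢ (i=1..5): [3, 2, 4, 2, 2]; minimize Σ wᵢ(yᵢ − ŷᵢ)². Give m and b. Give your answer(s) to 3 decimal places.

Forming AᵀWA = [[225, 45]; [45, 13]] and AᵀWy = [-315, -69]ᵀ gives AᵀWA·[m, b]ᵀ = AᵀWy.
Eliminating b: 13·(row 1) − 45·(row 2) gives 900·m = 13·(-315) − 45·(-69) = -990, so m = -11/10.
Then b = ((-69) − 45·(-11/10))/13 = -3/2.

m = -1.100, b = -1.500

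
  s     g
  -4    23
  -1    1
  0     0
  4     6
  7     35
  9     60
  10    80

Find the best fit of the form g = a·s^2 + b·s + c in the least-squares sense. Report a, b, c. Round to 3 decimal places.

The normal system MᵀM·[a, b, c]ᵀ = Mᵀg is [[19475, 2071, 263]; [2071, 263, 25]; [263, 25, 7]]·[a, b, c]ᵀ = [15040, 1516, 205]ᵀ.
Inverting the 3×3 Gram matrix, [a, b, c]ᵀ = [1356559/1350258, -2744897/1350258, -20787/17311]ᵀ.

a = 1.005, b = -2.033, c = -1.201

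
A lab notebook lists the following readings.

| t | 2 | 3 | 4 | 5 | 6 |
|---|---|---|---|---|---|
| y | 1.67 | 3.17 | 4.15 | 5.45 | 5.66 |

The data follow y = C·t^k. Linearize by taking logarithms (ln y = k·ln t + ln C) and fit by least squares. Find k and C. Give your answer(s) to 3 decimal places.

k = 1.133, C = 0.829

Let Y = ln y. Fitting Y = k·ln t + ln C by least squares:
Σln t = 6.5793, Σ(ln t)² = 9.4099, Σln y = 6.5187, Σln t·ln y = 9.4307.
Equations: 9.4099·k + 6.5793·ln C = 9.4307;  6.5793·k + 5·ln C = 6.5187.
Solving (det = 3.7630): k = 1.13347, ln C = -0.18773, so C = exp(-0.18773) = 0.82884.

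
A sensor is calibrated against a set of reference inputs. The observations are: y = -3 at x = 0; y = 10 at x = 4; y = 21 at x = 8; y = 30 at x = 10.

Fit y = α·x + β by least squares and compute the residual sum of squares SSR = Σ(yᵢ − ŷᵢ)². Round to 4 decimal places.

Normal-equation sums: Σx·x = 180, Σx = 22, Σ1 = 4.
Right-hand side: Σx·y = 508, Σy = 58.
Determinant 180·4 − 22² = 236.
α = (508·4 − 22·58)/236 = 189/59; β = (180·58 − 22·508)/236 = -184/59.
Residuals: 7/59, 18/59, -89/59, 64/59; SSR = 210/59.

SSR = 3.5593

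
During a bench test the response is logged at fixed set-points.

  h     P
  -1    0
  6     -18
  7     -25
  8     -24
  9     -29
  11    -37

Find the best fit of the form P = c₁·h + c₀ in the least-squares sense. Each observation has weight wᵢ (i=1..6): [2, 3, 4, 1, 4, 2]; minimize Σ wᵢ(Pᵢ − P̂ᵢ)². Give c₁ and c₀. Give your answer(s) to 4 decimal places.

From the data, Σwᵢ·h·h = 936, Σwᵢ·h = 110, Σwᵢ·1 = 16.
Moment sums: Σwᵢ·h·P = -3074, Σwᵢ·P = -368.
Eliminating c₀: 16·(row 1) − 110·(row 2) gives 2876·c₁ = 16·(-3074) − 110·(-368) = -8704, so c₁ = -2176/719.
Then c₀ = ((-368) − 110·(-2176/719))/16 = -1577/719.

c₁ = -3.0264, c₀ = -2.1933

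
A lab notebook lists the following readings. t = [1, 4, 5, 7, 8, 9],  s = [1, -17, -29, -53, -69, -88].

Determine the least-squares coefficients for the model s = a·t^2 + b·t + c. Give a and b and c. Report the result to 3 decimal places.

The normal equations are: 13940·a + 1774·b + 236·c = -15137;  1774·a + 236·b + 34·c = -1927;  236·a + 34·b + 6·c = -255.
Solving the 3×3 system (Gaussian elimination) gives a = -1083/1114, b = -7389/5570, c = 9068/2785.

a = -0.972, b = -1.327, c = 3.256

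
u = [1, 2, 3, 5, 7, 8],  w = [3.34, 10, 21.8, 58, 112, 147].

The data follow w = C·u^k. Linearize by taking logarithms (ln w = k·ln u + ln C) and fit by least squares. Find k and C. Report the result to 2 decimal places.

Linearized form: ln w = k·ln u + ln C. From the 6 transformed points,
Sums: Σln u = 7.4265, Σ(ln u)² = 12.3883, Σln w = 20.3598, Σln u·ln w = 31.0760.
Normal system: [[12.3883, 7.4265]; [7.4265, 6]]·[k, ln C]ᵀ = [31.0760, 20.3598]ᵀ.
Solving (det = 19.1764): k = 1.83833, ln C = 1.11790, so C = exp(1.11790) = 3.05843.

k = 1.84, C = 3.06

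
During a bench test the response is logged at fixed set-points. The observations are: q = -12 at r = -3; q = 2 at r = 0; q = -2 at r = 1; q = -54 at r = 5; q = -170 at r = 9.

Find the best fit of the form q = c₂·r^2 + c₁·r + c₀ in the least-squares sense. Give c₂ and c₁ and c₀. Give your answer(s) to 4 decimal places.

Sums needed: Σr^2·r^2 = 7268, Σr^2·r = 828, Σr^2 = 116, Σr·r = 116, Σr = 12, Σ1 = 5.
Right-hand side: Σr^2·q = -15230, Σr·q = -1766, Σq = -236.
Normal equations: [[7268, 828, 116]; [828, 116, 12]; [116, 12, 5]]·[c₂, c₁, c₀]ᵀ = [-15230, -1766, -236]ᵀ.
Solving the 3×3 system (Gaussian elimination) gives c₂ = -2847/1444, c₁ = -1921/1444, c₀ = 626/361.

c₂ = -1.9716, c₁ = -1.3303, c₀ = 1.7341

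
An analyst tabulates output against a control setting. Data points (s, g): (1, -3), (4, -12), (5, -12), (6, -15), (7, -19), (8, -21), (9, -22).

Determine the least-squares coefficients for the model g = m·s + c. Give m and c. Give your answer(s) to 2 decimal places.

Forming XᵀX = [[272, 40]; [40, 7]] and Xᵀg = [-700, -104]ᵀ gives XᵀX·[m, c]ᵀ = Xᵀg.
Determinant 272·7 − 40² = 304.
m = ((-700)·7 − 40·(-104))/304 = -185/76; c = (272·(-104) − 40·(-700))/304 = -18/19.

m = -2.43, c = -0.95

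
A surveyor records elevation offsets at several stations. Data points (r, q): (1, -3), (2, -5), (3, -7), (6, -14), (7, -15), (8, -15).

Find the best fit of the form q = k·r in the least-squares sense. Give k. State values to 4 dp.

Compute the Gram sums: Σr·r = 163.
Moment sums: Σr·q = -343.
MᵀM·[k]ᵀ = Mᵀq becomes [[163]]·[k]ᵀ = [-343]ᵀ.
k = (-343)/163 = -2.10429.

k = -2.1043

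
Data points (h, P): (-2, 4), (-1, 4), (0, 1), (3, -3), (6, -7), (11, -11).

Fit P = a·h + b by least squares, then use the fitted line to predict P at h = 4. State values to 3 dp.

From the data, Σh·h = 171, Σh = 17, Σ1 = 6.
And Σh·P = -184, ΣP = -12.
det = 171·6 − 17² = 737.
a = ((-184)·6 − 17·(-12))/737 = -900/737; b = (171·(-12) − 17·(-184))/737 = 1076/737.
At h = 4: P̂ = (-900/737)·(4) + (1076/737)·(1) = -2524/737.

P̂ = -3.425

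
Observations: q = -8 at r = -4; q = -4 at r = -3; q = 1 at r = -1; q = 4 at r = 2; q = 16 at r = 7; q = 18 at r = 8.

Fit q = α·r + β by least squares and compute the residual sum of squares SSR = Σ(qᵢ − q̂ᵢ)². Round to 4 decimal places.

SSR = 7.0656

Compute the Gram sums: Σr·r = 143, Σr = 9, Σ1 = 6.
And Σr·q = 307, Σq = 27.
Determinant 143·6 − 9² = 777.
α = (307·6 − 9·27)/777 = 533/259; β = (143·27 − 9·307)/777 = 366/259.
Residuals: -306/259, 197/259, 426/259, -396/259, 47/259, 32/259; SSR = 1830/259.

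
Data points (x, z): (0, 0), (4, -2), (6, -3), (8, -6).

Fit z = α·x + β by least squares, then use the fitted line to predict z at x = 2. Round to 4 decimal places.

ẑ = -1.0000

The normal system AᵀA·[α, β]ᵀ = Aᵀz is [[116, 18]; [18, 4]]·[α, β]ᵀ = [-74, -11]ᵀ.
Eliminating β: 4·(row 1) − 18·(row 2) gives 140·α = 4·(-74) − 18·(-11) = -98, so α = -7/10.
Then β = ((-11) − 18·(-7/10))/4 = 2/5.
At x = 2: ẑ = (-7/10)·(2) + (2/5)·(1) = -1.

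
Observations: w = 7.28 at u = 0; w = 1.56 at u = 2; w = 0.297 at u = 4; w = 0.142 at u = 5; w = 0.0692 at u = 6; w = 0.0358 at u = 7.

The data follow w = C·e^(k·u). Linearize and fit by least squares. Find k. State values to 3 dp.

Linearized form: ln w = k·u + ln C. From the 6 transformed points,
XᵀX = [[130.0000, 24.0000]; [24.0000, 6]], rhs = [-53.0595, -6.7367]ᵀ  (here Σu = 24.0000, Σ(u)² = 130.0000, Σln w = -6.7367, Σu·ln w = -53.0595).
Δ = 130.0000·6 − (24.0000)² = 204.0000; k = (-53.0595·6 − 24.0000·-6.7367)/204.0000 = -0.76802, ln C = (130.0000·-6.7367 − 24.0000·-53.0595)/204.0000 = 1.94931.

k = -0.768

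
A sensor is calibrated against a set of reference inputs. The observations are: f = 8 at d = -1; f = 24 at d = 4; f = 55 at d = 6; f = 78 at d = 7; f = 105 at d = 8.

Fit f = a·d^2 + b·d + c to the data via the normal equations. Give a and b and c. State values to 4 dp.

Setting ∂/∂a … = 0 gives: 8050·a + 1134·b + 166·c = 12914;  1134·a + 166·b + 24·c = 1804;  166·a + 24·b + 5·c = 270.
(Σd^2·d^2 = 8050, Σd^2·d = 1134, Σd^2 = 166, Σd·d = 166, Σd = 24, Σ1 = 5, Σd^2·f = 12914, Σd·f = 1804, Σf = 270.)
Row-reducing yields a = 36703/19084, b = -52787/19084, c = 32687/9542.

a = 1.9232, b = -2.7660, c = 3.4256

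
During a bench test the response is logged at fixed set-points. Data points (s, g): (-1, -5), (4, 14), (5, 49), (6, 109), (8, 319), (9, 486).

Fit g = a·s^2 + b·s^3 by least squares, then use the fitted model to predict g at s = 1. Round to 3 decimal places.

ĝ = -2.055

Sums needed: Σs^2·s^2 = 12835, Σs^2·s^3 = 103741, Σs^3·s^3 = 859963.
For Mᵀg: Σs^2·g = 65150, Σs^3·g = 548192.
So MᵀM·[a, b]ᵀ = Mᵀg: [[12835, 103741]; [103741, 859963]]·[a, b]ᵀ = [65150, 548192]ᵀ.
Determinant 12835·859963 − 103741² = 275430024.
a = (65150·859963 − 103741·548192)/275430024 = -46855379/15301668; b = (12835·548192 − 103741·65150)/275430024 = 15406565/15301668.
At s = 1: ĝ = (-46855379/15301668)·(1) + (15406565/15301668)·(1) = -5241469/2550278.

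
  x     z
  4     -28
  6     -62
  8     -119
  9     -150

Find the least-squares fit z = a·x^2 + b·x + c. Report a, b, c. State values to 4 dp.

a = -2.2902, b = 5.1018, c = -11.3945

Compute the Gram sums: Σx^2·x^2 = 12209, Σx^2·x = 1521, Σx^2 = 197, Σx·x = 197, Σx = 27, Σ1 = 4.
Moment sums: Σx^2·z = -22446, Σx·z = -2786, Σz = -359.
Inverting the 3×3 Gram matrix, [a, b, c]ᵀ = [-1823/796, 4061/796, -4535/398]ᵀ.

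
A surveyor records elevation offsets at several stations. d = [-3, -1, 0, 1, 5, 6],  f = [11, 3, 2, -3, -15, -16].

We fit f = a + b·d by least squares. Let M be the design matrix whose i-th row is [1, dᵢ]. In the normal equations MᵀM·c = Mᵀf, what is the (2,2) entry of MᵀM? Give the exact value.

Row 2 ↔ basis d, column 2 ↔ basis d, so (MᵀM)_{2,2} = Σᵢ (d)·(d) = (-3)·(-3) + (-1)·(-1) + (0)·(0) + (1)·(1) + (5)·(5) + (6)·(6) = 72.

72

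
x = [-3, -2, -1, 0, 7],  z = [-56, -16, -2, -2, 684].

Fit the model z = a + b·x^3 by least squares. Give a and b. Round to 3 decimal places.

Compute the Gram sums: Σ1 = 5, Σx^3 = 307, Σx^3·x^3 = 118443.
Moment sums: Σz = 608, Σx^3·z = 236254.
So MᵀM·[a, b]ᵀ = Mᵀz: [[5, 307]; [307, 118443]]·[a, b]ᵀ = [608, 236254]ᵀ.
det = 5·118443 − 307² = 497966.
a = (608·118443 − 307·236254)/497966 = -258317/248983; b = (5·236254 − 307·608)/497966 = 497307/248983.

a = -1.037, b = 1.997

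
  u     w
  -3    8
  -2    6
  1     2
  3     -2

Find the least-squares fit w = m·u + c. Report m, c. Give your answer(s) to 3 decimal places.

The normal system AᵀA·[m, c]ᵀ = Aᵀw is [[23, -1]; [-1, 4]]·[m, c]ᵀ = [-40, 14]ᵀ.
Eliminating c: 4·(row 1) − (-1)·(row 2) gives 91·m = 4·(-40) − (-1)·14 = -146, so m = -146/91.
Then c = (14 − (-1)·(-146/91))/4 = 282/91.

m = -1.604, c = 3.099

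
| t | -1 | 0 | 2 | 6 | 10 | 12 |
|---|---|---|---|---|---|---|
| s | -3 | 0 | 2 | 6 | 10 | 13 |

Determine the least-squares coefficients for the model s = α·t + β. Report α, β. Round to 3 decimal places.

With design matrix X, XᵀX = [[285, 29]; [29, 6]] and Xᵀs = [299, 28]ᵀ.
det = 285·6 − 29² = 869.
α = (299·6 − 29·28)/869 = 982/869; β = (285·28 − 29·299)/869 = -691/869.

α = 1.130, β = -0.795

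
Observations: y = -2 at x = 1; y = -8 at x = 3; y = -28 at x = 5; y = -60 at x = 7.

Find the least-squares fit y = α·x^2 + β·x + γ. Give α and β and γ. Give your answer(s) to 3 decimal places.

α = -1.625, β = 3.300, γ = -3.575

Sums needed: Σx^2·x^2 = 3108, Σx^2·x = 496, Σx^2 = 84, Σx·x = 84, Σx = 16, Σ1 = 4.
And Σx^2·y = -3714, Σx·y = -586, Σy = -98.
Normal equations: [[3108, 496, 84]; [496, 84, 16]; [84, 16, 4]]·[α, β, γ]ᵀ = [-3714, -586, -98]ᵀ.
Row-reducing yields α = -13/8, β = 33/10, γ = -143/40.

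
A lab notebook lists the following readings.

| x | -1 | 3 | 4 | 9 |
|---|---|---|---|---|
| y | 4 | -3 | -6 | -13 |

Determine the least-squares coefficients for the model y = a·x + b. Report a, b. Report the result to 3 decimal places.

Setting ∂/∂a … = 0 gives: 107·a + 15·b = -154;  15·a + 4·b = -18.
Determinant 107·4 − 15² = 203.
a = ((-154)·4 − 15·(-18))/203 = -346/203; b = (107·(-18) − 15·(-154))/203 = 384/203.

a = -1.704, b = 1.892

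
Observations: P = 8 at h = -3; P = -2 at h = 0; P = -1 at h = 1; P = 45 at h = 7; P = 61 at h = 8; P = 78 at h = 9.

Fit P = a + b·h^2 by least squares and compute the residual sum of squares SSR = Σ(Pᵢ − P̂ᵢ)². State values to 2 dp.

SSR = 2.69

From the data, Σ1 = 6, Σh^2 = 204, Σh^2·h^2 = 13140.
And ΣP = 189, Σh^2·P = 12498.
Determinant 6·13140 − 204² = 37224.
a = (189·13140 − 204·12498)/37224 = -167/94; b = (6·12498 − 204·189)/37224 = 46/47.
Residuals: 91/94, -21/94, -19/94, -111/94, 13/94, 1/2; SSR = 253/94.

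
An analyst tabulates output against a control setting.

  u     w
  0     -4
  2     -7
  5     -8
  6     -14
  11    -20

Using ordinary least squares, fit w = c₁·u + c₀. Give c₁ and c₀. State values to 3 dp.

c₁ = -1.463, c₀ = -3.576

The normal system AᵀA·[c₁, c₀]ᵀ = Aᵀw is [[186, 24]; [24, 5]]·[c₁, c₀]ᵀ = [-358, -53]ᵀ.
Eliminating c₀: 5·(row 1) − 24·(row 2) gives 354·c₁ = 5·(-358) − 24·(-53) = -518, so c₁ = -259/177.
Then c₀ = ((-53) − 24·(-259/177))/5 = -211/59.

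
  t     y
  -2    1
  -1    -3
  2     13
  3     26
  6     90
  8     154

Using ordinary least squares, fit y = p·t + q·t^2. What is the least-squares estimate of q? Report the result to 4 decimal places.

Normal-equation sums: Σt·t = 118, Σt·t^2 = 754, Σt^2·t^2 = 5506.
For Mᵀy: Σt·y = 1877, Σt^2·y = 13383.
So MᵀM·[p, q]ᵀ = Mᵀy: [[118, 754]; [754, 5506]]·[p, q]ᵀ = [1877, 13383]ᵀ.
det = 118·5506 − 754² = 81192.
p = (1877·5506 − 754·13383)/81192 = 60995/20298; q = (118·13383 − 754·1877)/81192 = 20492/10149.

q = 2.0191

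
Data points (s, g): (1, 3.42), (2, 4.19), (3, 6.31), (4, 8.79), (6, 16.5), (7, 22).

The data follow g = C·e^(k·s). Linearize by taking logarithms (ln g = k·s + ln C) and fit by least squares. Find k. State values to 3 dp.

k = 0.320

Linearized form: ln g = k·s + ln C. From the 6 transformed points,
XᵀX = [[115.0000, 23.0000]; [23.0000, 6]], rhs = [56.7734, 12.5725]ᵀ  (here Σs = 23.0000, Σ(s)² = 115.0000, Σln g = 12.5725, Σs·ln g = 56.7734).
Slope k = (n·Σs·ln g − Σs·Σln g)/(n·Σ(s)² − (Σs)²) = (6·56.7734 − 23.0000·12.5725)/161.0000 = 0.31971; ln C = (Σln g − k·Σs)/n = 0.86987.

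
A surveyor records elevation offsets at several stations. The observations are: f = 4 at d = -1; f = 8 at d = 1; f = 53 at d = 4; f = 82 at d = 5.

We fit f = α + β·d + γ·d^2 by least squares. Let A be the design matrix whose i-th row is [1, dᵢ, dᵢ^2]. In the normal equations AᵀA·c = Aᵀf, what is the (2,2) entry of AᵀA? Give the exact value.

43

Row 2 ↔ basis d, column 2 ↔ basis d, so (AᵀA)_{2,2} = Σᵢ (d)·(d) = (-1)·(-1) + (1)·(1) + (4)·(4) + (5)·(5) = 43.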